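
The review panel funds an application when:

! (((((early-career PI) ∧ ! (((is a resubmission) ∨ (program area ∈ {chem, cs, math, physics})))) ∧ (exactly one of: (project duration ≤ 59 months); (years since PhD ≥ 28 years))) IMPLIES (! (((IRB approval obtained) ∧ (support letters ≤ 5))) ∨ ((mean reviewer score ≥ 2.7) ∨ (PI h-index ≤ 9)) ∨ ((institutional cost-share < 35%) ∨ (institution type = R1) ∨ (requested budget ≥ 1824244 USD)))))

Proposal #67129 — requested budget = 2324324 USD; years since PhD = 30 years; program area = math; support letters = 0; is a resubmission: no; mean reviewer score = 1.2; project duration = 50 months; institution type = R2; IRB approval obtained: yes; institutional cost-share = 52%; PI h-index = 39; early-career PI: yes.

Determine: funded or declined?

Declined

Atomic conditions:
  early-career PI: yes → true
  is a resubmission: no → false
  program area ∈ {chem, cs, math, physics}: math is in the set → true
  project duration ≤ 59 months: 50 ≤ 59 is true
  years since PhD ≥ 28 years: 30 ≥ 28 is true
  IRB approval obtained: yes → true
  support letters ≤ 5: 0 ≤ 5 is true
  mean reviewer score ≥ 2.7: 1.2 ≥ 2.7 is false
  PI h-index ≤ 9: 39 ≤ 9 is false
  institutional cost-share < 35%: 52 < 35 is false
  institution type = R1: R2 == R1 is false
  requested budget ≥ 1824244 USD: 2324324 ≥ 1824244 is true
Combine:
[1.1.1.2.1] false OR true = true
[1.1.1.2] NOT true = false
[1.1.1] true AND false = false
[1.1.2] exactly-one(true, true) = false
[1.1] false AND false = false
[1.2.1.1] true AND true = true
[1.2.1] NOT true = false
[1.2.2] false OR false = false
[1.2.3] false OR false OR true = true
[1.2] false OR false OR true = true
[1] false → true (antecedent false ⇒ implication holds) = true
[root] NOT true = false
Overall: false → declined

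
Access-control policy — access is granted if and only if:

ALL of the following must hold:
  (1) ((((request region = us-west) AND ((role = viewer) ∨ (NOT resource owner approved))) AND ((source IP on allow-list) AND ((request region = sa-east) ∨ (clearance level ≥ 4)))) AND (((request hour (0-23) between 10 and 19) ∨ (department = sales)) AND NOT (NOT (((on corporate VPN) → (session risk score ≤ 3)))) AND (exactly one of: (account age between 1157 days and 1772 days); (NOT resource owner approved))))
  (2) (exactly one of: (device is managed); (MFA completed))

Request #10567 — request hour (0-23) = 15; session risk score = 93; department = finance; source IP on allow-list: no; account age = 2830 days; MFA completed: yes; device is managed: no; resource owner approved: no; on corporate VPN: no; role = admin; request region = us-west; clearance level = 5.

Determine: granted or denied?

Atomic conditions:
  request region = us-west: us-west == us-west is true
  role = viewer: admin == viewer is false
  NOT resource owner approved: no → true
  source IP on allow-list: no → false
  request region = sa-east: us-west == sa-east is false
  clearance level ≥ 4: 5 ≥ 4 is true
  request hour (0-23) between 10 and 19: 15 in [10, 19] is true
  department = sales: finance == sales is false
  on corporate VPN: no → false
  session risk score ≤ 3: 93 ≤ 3 is false
  account age between 1157 days and 1772 days: 2830 in [1157, 1772] is false
  device is managed: no → false
  MFA completed: yes → true
Combine:
[1.1.1.2] false OR true = true
[1.1.1] true AND true = true
[1.1.2.2] false OR true = true
[1.1.2] false AND true = false
[1.1] true AND false = false
[1.2.1] true OR false = true
[1.2.2.1.1] false → false (antecedent false ⇒ implication holds) = true
[1.2.2.1] NOT true = false
[1.2.2] NOT false = true
[1.2.3] exactly-one(false, true) = true
[1.2] true AND true AND true = true
[1] false AND true = false
[2] exactly-one(false, true) = true
[root] false AND true = false
Overall: false → denied

Denied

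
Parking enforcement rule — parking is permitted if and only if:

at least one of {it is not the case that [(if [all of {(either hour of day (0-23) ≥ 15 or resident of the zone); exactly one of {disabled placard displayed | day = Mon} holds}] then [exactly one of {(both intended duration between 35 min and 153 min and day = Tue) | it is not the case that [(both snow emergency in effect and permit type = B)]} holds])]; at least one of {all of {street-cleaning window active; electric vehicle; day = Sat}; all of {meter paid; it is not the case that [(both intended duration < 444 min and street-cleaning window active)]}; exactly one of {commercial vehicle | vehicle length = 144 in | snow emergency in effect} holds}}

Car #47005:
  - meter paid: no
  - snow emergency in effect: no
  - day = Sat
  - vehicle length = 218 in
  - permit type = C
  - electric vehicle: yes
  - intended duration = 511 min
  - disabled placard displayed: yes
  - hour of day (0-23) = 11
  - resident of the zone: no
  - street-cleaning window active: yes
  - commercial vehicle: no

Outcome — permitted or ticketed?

Atomic conditions:
  hour of day (0-23) ≥ 15: 11 ≥ 15 is false
  resident of the zone: no → false
  disabled placard displayed: yes → true
  day = Mon: Sat == Mon is false
  intended duration between 35 min and 153 min: 511 in [35, 153] is false
  day = Tue: Sat == Tue is false
  snow emergency in effect: no → false
  permit type = B: C == B is false
  street-cleaning window active: yes → true
  electric vehicle: yes → true
  day = Sat: Sat == Sat is true
  meter paid: no → false
  intended duration < 444 min: 511 < 444 is false
  commercial vehicle: no → false
  vehicle length = 144 in: 218 == 144 is false
Combine:
[1.1.1.1] false OR false = false
[1.1.1.2] exactly-one(true, false) = true
[1.1.1] false AND true = false
[1.1.2.1] false AND false = false
[1.1.2.2.1] false AND false = false
[1.1.2.2] NOT false = true
[1.1.2] exactly-one(false, true) = true
[1.1] false → true (antecedent false ⇒ implication holds) = true
[1] NOT true = false
[2.1] true AND true AND true = true
[2.2.2.1] false AND true = false
[2.2.2] NOT false = true
[2.2] false AND true = false
[2.3] exactly-one(false, false, false) = false
[2] true OR false OR false = true
[root] false OR true = true
Overall: true → permitted

Permitted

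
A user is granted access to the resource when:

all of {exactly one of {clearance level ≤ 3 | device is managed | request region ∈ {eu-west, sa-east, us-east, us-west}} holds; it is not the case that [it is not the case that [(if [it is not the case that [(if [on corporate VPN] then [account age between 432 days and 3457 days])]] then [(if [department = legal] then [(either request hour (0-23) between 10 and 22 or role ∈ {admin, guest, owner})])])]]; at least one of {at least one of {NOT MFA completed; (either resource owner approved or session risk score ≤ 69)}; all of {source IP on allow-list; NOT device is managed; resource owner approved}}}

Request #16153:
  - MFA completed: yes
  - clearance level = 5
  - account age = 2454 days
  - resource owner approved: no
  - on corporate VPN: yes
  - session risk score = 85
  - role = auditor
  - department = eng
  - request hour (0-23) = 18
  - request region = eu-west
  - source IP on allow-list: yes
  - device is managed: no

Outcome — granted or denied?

Atomic conditions:
  clearance level ≤ 3: 5 ≤ 3 is false
  device is managed: no → false
  request region ∈ {eu-west, sa-east, us-east, us-west}: eu-west is in the set → true
  on corporate VPN: yes → true
  account age between 432 days and 3457 days: 2454 in [432, 3457] is true
  department = legal: eng == legal is false
  request hour (0-23) between 10 and 22: 18 in [10, 22] is true
  role ∈ {admin, guest, owner}: auditor is not in the set → false
  NOT MFA completed: yes → false
  resource owner approved: no → false
  session risk score ≤ 69: 85 ≤ 69 is false
  source IP on allow-list: yes → true
  NOT device is managed: no → true
Combine:
[1] exactly-one(false, false, true) = true
[2.1.1.1.1] true → true = true
[2.1.1.1] NOT true = false
[2.1.1.2.2] true OR false = true
[2.1.1.2] false → true (antecedent false ⇒ implication holds) = true
[2.1.1] false → true (antecedent false ⇒ implication holds) = true
[2.1] NOT true = false
[2] NOT false = true
[3.1.2] false OR false = false
[3.1] false OR false = false
[3.2] true AND true AND false = false
[3] false OR false = false
[root] true AND true AND false = false
Overall: false → denied

Denied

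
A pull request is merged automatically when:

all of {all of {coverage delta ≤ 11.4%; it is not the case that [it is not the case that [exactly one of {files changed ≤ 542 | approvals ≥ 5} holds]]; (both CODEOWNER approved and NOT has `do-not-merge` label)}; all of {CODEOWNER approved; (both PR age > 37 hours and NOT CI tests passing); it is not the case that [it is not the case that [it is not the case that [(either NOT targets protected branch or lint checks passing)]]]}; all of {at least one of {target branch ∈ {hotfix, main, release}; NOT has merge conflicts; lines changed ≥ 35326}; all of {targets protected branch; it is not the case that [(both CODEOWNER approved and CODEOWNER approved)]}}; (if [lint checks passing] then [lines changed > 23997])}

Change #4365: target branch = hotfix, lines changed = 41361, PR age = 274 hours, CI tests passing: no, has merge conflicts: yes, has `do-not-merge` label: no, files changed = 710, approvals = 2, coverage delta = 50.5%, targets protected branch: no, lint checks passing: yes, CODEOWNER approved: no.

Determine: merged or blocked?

Blocked

Atomic conditions:
  coverage delta ≤ 11.4%: 50.5 ≤ 11.4 is false
  files changed ≤ 542: 710 ≤ 542 is false
  approvals ≥ 5: 2 ≥ 5 is false
  CODEOWNER approved: no → false
  NOT has `do-not-merge` label: no → true
  PR age > 37 hours: 274 > 37 is true
  NOT CI tests passing: no → true
  NOT targets protected branch: no → true
  lint checks passing: yes → true
  target branch ∈ {hotfix, main, release}: hotfix is in the set → true
  NOT has merge conflicts: yes → false
  lines changed ≥ 35326: 41361 ≥ 35326 is true
  targets protected branch: no → false
  lines changed > 23997: 41361 > 23997 is true
Combine:
[1.2.1.1] exactly-one(false, false) = false
[1.2.1] NOT false = true
[1.2] NOT true = false
[1.3] false AND true = false
[1] false AND false AND false = false
[2.2] true AND true = true
[2.3.1.1.1] true OR true = true
[2.3.1.1] NOT true = false
[2.3.1] NOT false = true
[2.3] NOT true = false
[2] false AND true AND false = false
[3.1] true OR false OR true = true
[3.2.2.1] false AND false = false
[3.2.2] NOT false = true
[3.2] false AND true = false
[3] true AND false = false
[4] true → true = true
[root] false AND false AND false AND true = false
Overall: false → blocked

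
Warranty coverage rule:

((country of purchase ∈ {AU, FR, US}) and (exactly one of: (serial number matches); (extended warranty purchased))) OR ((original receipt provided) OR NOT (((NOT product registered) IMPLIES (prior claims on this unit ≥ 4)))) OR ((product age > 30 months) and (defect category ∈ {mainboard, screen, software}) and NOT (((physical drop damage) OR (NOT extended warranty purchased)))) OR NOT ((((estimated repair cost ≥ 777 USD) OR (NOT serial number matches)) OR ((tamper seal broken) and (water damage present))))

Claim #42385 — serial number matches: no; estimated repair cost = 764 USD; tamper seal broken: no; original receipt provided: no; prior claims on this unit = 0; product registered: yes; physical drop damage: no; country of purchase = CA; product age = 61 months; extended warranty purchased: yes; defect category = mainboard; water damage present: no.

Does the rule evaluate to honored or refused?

Honored

Atomic conditions:
  country of purchase ∈ {AU, FR, US}: CA is not in the set → false
  serial number matches: no → false
  extended warranty purchased: yes → true
  original receipt provided: no → false
  NOT product registered: yes → false
  prior claims on this unit ≥ 4: 0 ≥ 4 is false
  product age > 30 months: 61 > 30 is true
  defect category ∈ {mainboard, screen, software}: mainboard is in the set → true
  physical drop damage: no → false
  NOT extended warranty purchased: yes → false
  estimated repair cost ≥ 777 USD: 764 ≥ 777 is false
  NOT serial number matches: no → true
  tamper seal broken: no → false
  water damage present: no → false
Combine:
[1.2] exactly-one(false, true) = true
[1] false AND true = false
[2.2.1] false → false (antecedent false ⇒ implication holds) = true
[2.2] NOT true = false
[2] false OR false = false
[3.3.1] false OR false = false
[3.3] NOT false = true
[3] true AND true AND true = true
[4.1.1] false OR true = true
[4.1.2] false AND false = false
[4.1] true OR false = true
[4] NOT true = false
[root] false OR false OR true OR false = true
Overall: true → honored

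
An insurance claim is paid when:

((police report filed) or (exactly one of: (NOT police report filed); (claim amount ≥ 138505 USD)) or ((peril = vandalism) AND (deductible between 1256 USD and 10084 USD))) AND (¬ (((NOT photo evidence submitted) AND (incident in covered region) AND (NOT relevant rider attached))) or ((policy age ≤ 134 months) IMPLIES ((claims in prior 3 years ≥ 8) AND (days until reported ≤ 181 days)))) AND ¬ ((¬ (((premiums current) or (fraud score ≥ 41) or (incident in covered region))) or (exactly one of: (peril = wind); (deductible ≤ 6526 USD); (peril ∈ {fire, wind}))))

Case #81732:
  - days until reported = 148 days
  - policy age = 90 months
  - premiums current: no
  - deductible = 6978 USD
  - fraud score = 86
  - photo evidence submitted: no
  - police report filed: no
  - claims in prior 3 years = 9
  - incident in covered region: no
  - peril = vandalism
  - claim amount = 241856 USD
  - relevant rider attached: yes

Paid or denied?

Atomic conditions:
  police report filed: no → false
  NOT police report filed: no → true
  claim amount ≥ 138505 USD: 241856 ≥ 138505 is true
  peril = vandalism: vandalism == vandalism is true
  deductible between 1256 USD and 10084 USD: 6978 in [1256, 10084] is true
  NOT photo evidence submitted: no → true
  incident in covered region: no → false
  NOT relevant rider attached: yes → false
  policy age ≤ 134 months: 90 ≤ 134 is true
  claims in prior 3 years ≥ 8: 9 ≥ 8 is true
  days until reported ≤ 181 days: 148 ≤ 181 is true
  premiums current: no → false
  fraud score ≥ 41: 86 ≥ 41 is true
  peril = wind: vandalism == wind is false
  deductible ≤ 6526 USD: 6978 ≤ 6526 is false
  peril ∈ {fire, wind}: vandalism is not in the set → false
Combine:
[1.2] exactly-one(true, true) = false
[1.3] true AND true = true
[1] false OR false OR true = true
[2.1.1] true AND false AND false = false
[2.1] NOT false = true
[2.2.2] true AND true = true
[2.2] true → true = true
[2] true OR true = true
[3.1.1.1] false OR true OR false = true
[3.1.1] NOT true = false
[3.1.2] exactly-one(false, false, false) = false
[3.1] false OR false = false
[3] NOT false = true
[root] true AND true AND true = true
Overall: true → paid

Paid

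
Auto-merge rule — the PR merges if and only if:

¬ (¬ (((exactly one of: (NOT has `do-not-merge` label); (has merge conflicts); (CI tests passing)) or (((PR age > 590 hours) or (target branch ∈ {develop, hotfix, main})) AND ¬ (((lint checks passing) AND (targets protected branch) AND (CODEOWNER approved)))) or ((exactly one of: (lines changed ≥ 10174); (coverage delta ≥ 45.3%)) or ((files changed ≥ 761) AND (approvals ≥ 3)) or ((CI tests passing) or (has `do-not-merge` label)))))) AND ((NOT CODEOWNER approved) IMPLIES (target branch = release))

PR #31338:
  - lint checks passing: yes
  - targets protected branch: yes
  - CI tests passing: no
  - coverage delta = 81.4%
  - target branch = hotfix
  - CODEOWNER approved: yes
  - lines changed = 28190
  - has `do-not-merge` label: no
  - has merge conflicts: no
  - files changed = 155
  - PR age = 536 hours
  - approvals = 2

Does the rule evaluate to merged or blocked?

Atomic conditions:
  NOT has `do-not-merge` label: no → true
  has merge conflicts: no → false
  CI tests passing: no → false
  PR age > 590 hours: 536 > 590 is false
  target branch ∈ {develop, hotfix, main}: hotfix is in the set → true
  lint checks passing: yes → true
  targets protected branch: yes → true
  CODEOWNER approved: yes → true
  lines changed ≥ 10174: 28190 ≥ 10174 is true
  coverage delta ≥ 45.3%: 81.4 ≥ 45.3 is true
  files changed ≥ 761: 155 ≥ 761 is false
  approvals ≥ 3: 2 ≥ 3 is false
  has `do-not-merge` label: no → false
  NOT CODEOWNER approved: yes → false
  target branch = release: hotfix == release is false
Combine:
[1.1.1.1] exactly-one(true, false, false) = true
[1.1.1.2.1] false OR true = true
[1.1.1.2.2.1] true AND true AND true = true
[1.1.1.2.2] NOT true = false
[1.1.1.2] true AND false = false
[1.1.1.3.1] exactly-one(true, true) = false
[1.1.1.3.2] false AND false = false
[1.1.1.3.3] false OR false = false
[1.1.1.3] false OR false OR false = false
[1.1.1] true OR false OR false = true
[1.1] NOT true = false
[1] NOT false = true
[2] false → false (antecedent false ⇒ implication holds) = true
[root] true AND true = true
Overall: true → merged

Merged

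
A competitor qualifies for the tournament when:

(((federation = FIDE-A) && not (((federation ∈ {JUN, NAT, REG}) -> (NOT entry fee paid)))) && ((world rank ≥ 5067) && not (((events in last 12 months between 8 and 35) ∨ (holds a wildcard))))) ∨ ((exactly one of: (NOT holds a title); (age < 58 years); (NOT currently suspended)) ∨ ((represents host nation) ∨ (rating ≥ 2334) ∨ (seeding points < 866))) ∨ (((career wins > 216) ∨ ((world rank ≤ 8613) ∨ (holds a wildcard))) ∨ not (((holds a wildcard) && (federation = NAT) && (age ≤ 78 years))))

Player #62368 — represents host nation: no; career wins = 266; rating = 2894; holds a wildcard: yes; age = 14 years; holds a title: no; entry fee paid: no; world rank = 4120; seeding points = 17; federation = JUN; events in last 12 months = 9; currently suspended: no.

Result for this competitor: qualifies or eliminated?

Atomic conditions:
  federation = FIDE-A: JUN == FIDE-A is false
  federation ∈ {JUN, NAT, REG}: JUN is in the set → true
  NOT entry fee paid: no → true
  world rank ≥ 5067: 4120 ≥ 5067 is false
  events in last 12 months between 8 and 35: 9 in [8, 35] is true
  holds a wildcard: yes → true
  NOT holds a title: no → true
  age < 58 years: 14 < 58 is true
  NOT currently suspended: no → true
  represents host nation: no → false
  rating ≥ 2334: 2894 ≥ 2334 is true
  seeding points < 866: 17 < 866 is true
  career wins > 216: 266 > 216 is true
  world rank ≤ 8613: 4120 ≤ 8613 is true
  federation = NAT: JUN == NAT is false
  age ≤ 78 years: 14 ≤ 78 is true
Combine:
[1.1.2.1] true → true = true
[1.1.2] NOT true = false
[1.1] false AND false = false
[1.2.2.1] true OR true = true
[1.2.2] NOT true = false
[1.2] false AND false = false
[1] false AND false = false
[2.1] exactly-one(true, true, true) = false
[2.2] false OR true OR true = true
[2] false OR true = true
[3.1.2] true OR true = true
[3.1] true OR true = true
[3.2.1] true AND false AND true = false
[3.2] NOT false = true
[3] true OR true = true
[root] false OR true OR true = true
Overall: true → qualifies

Qualifies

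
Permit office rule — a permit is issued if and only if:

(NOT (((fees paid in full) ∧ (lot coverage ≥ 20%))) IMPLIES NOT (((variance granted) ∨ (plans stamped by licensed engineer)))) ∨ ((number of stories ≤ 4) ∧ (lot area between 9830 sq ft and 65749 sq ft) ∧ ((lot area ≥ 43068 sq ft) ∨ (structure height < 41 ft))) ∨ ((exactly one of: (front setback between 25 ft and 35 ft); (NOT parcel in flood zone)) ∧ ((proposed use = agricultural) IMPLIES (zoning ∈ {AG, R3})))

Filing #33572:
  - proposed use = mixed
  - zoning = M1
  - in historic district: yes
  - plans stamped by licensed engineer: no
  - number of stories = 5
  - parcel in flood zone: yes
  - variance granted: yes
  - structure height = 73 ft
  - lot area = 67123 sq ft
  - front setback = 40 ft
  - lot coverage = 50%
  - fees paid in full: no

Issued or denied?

Atomic conditions:
  fees paid in full: no → false
  lot coverage ≥ 20%: 50 ≥ 20 is true
  variance granted: yes → true
  plans stamped by licensed engineer: no → false
  number of stories ≤ 4: 5 ≤ 4 is false
  lot area between 9830 sq ft and 65749 sq ft: 67123 in [9830, 65749] is false
  lot area ≥ 43068 sq ft: 67123 ≥ 43068 is true
  structure height < 41 ft: 73 < 41 is false
  front setback between 25 ft and 35 ft: 40 in [25, 35] is false
  NOT parcel in flood zone: yes → false
  proposed use = agricultural: mixed == agricultural is false
  zoning ∈ {AG, R3}: M1 is not in the set → false
Combine:
[1.1.1] false AND true = false
[1.1] NOT false = true
[1.2.1] true OR false = true
[1.2] NOT true = false
[1] true → false = false
[2.3] true OR false = true
[2] false AND false AND true = false
[3.1] exactly-one(false, false) = false
[3.2] false → false (antecedent false ⇒ implication holds) = true
[3] false AND true = false
[root] false OR false OR false = false
Overall: false → denied

Denied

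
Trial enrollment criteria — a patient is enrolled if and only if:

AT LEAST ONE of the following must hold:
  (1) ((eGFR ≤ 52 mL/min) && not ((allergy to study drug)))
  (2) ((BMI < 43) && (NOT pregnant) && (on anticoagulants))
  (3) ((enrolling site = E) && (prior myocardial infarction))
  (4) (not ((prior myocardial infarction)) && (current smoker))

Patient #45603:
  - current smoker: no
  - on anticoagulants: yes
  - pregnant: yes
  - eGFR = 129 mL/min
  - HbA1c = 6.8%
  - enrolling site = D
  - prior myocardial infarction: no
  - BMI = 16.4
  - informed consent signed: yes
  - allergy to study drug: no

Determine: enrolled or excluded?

Atomic conditions:
  eGFR ≤ 52 mL/min: 129 ≤ 52 is false
  allergy to study drug: no → false
  BMI < 43: 16.4 < 43 is true
  NOT pregnant: yes → false
  on anticoagulants: yes → true
  enrolling site = E: D == E is false
  prior myocardial infarction: no → false
  current smoker: no → false
Combine:
[1.2] NOT false = true
[1] false AND true = false
[2] true AND false AND true = false
[3] false AND false = false
[4.1] NOT false = true
[4] true AND false = false
[root] false OR false OR false OR false = false
Overall: false → excluded

Excluded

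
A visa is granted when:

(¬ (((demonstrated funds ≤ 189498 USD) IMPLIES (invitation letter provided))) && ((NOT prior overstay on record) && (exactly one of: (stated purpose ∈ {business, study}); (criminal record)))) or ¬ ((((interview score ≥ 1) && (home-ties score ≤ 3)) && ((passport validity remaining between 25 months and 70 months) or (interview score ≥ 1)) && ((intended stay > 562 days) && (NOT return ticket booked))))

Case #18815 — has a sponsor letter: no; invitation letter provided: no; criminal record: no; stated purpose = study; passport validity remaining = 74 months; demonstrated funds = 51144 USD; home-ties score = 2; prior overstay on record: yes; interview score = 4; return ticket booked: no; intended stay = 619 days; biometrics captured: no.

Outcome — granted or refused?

Atomic conditions:
  demonstrated funds ≤ 189498 USD: 51144 ≤ 189498 is true
  invitation letter provided: no → false
  NOT prior overstay on record: yes → false
  stated purpose ∈ {business, study}: study is in the set → true
  criminal record: no → false
  interview score ≥ 1: 4 ≥ 1 is true
  home-ties score ≤ 3: 2 ≤ 3 is true
  passport validity remaining between 25 months and 70 months: 74 in [25, 70] is false
  intended stay > 562 days: 619 > 562 is true
  NOT return ticket booked: no → true
Combine:
[1.1.1] true → false = false
[1.1] NOT false = true
[1.2.2] exactly-one(true, false) = true
[1.2] false AND true = false
[1] true AND false = false
[2.1.1] true AND true = true
[2.1.2] false OR true = true
[2.1.3] true AND true = true
[2.1] true AND true AND true = true
[2] NOT true = false
[root] false OR false = false
Overall: false → refused

Refused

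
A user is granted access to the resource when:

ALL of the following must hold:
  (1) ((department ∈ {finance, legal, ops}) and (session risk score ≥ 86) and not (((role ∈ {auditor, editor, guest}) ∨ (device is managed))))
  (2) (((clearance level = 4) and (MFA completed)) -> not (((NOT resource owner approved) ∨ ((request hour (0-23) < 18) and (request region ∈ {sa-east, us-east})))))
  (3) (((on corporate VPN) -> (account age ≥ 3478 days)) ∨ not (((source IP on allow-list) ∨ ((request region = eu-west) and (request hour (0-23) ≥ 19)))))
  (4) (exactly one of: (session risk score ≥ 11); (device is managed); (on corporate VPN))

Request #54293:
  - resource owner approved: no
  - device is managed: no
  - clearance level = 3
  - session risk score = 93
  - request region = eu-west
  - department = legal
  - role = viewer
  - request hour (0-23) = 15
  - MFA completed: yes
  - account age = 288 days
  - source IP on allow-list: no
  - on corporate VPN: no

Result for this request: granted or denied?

Atomic conditions:
  department ∈ {finance, legal, ops}: legal is in the set → true
  session risk score ≥ 86: 93 ≥ 86 is true
  role ∈ {auditor, editor, guest}: viewer is not in the set → false
  device is managed: no → false
  clearance level = 4: 3 == 4 is false
  MFA completed: yes → true
  NOT resource owner approved: no → true
  request hour (0-23) < 18: 15 < 18 is true
  request region ∈ {sa-east, us-east}: eu-west is not in the set → false
  on corporate VPN: no → false
  account age ≥ 3478 days: 288 ≥ 3478 is false
  source IP on allow-list: no → false
  request region = eu-west: eu-west == eu-west is true
  request hour (0-23) ≥ 19: 15 ≥ 19 is false
  session risk score ≥ 11: 93 ≥ 11 is true
Combine:
[1.3.1] false OR false = false
[1.3] NOT false = true
[1] true AND true AND true = true
[2.1] false AND true = false
[2.2.1.2] true AND false = false
[2.2.1] true OR false = true
[2.2] NOT true = false
[2] false → false (antecedent false ⇒ implication holds) = true
[3.1] false → false (antecedent false ⇒ implication holds) = true
[3.2.1.2] true AND false = false
[3.2.1] false OR false = false
[3.2] NOT false = true
[3] true OR true = true
[4] exactly-one(true, false, false) = true
[root] true AND true AND true AND true = true
Overall: true → granted

Granted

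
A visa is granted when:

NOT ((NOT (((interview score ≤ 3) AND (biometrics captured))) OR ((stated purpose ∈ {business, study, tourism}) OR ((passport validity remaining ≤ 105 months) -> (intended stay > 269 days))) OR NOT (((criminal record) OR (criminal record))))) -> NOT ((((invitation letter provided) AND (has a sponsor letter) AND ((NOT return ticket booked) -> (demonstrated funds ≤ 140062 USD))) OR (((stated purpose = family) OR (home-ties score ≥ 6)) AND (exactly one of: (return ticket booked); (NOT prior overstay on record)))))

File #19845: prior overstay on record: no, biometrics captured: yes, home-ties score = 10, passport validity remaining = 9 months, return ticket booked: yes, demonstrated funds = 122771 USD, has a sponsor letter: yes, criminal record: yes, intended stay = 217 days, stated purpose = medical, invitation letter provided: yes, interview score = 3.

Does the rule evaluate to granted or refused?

Atomic conditions:
  interview score ≤ 3: 3 ≤ 3 is true
  biometrics captured: yes → true
  stated purpose ∈ {business, study, tourism}: medical is not in the set → false
  passport validity remaining ≤ 105 months: 9 ≤ 105 is true
  intended stay > 269 days: 217 > 269 is false
  criminal record: yes → true
  invitation letter provided: yes → true
  has a sponsor letter: yes → true
  NOT return ticket booked: yes → false
  demonstrated funds ≤ 140062 USD: 122771 ≤ 140062 is true
  stated purpose = family: medical == family is false
  home-ties score ≥ 6: 10 ≥ 6 is true
  return ticket booked: yes → true
  NOT prior overstay on record: no → true
Combine:
[1.1.1.1] true AND true = true
[1.1.1] NOT true = false
[1.1.2.2] true → false = false
[1.1.2] false OR false = false
[1.1.3.1] true OR true = true
[1.1.3] NOT true = false
[1.1] false OR false OR false = false
[1] NOT false = true
[2.1.1.3] false → true (antecedent false ⇒ implication holds) = true
[2.1.1] true AND true AND true = true
[2.1.2.1] false OR true = true
[2.1.2.2] exactly-one(true, true) = false
[2.1.2] true AND false = false
[2.1] true OR false = true
[2] NOT true = false
[root] true → false = false
Overall: false → refused

Refused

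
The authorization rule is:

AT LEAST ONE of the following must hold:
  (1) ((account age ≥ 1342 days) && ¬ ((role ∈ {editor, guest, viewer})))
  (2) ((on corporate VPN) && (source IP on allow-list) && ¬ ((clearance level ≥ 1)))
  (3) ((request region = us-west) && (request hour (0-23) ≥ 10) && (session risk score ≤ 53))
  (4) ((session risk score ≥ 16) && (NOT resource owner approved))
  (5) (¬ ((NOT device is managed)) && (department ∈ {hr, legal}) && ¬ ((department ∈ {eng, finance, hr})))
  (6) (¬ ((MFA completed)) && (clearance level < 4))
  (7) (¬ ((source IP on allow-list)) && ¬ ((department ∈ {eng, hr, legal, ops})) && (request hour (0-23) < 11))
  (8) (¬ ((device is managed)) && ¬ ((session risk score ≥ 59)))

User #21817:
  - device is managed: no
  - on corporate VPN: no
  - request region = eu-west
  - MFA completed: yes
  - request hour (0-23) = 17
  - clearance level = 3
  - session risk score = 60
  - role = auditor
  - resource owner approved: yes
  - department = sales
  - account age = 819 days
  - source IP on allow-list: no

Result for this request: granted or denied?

Atomic conditions:
  account age ≥ 1342 days: 819 ≥ 1342 is false
  role ∈ {editor, guest, viewer}: auditor is not in the set → false
  on corporate VPN: no → false
  source IP on allow-list: no → false
  clearance level ≥ 1: 3 ≥ 1 is true
  request region = us-west: eu-west == us-west is false
  request hour (0-23) ≥ 10: 17 ≥ 10 is true
  session risk score ≤ 53: 60 ≤ 53 is false
  session risk score ≥ 16: 60 ≥ 16 is true
  NOT resource owner approved: yes → false
  NOT device is managed: no → true
  department ∈ {hr, legal}: sales is not in the set → false
  department ∈ {eng, finance, hr}: sales is not in the set → false
  MFA completed: yes → true
  clearance level < 4: 3 < 4 is true
  department ∈ {eng, hr, legal, ops}: sales is not in the set → false
  request hour (0-23) < 11: 17 < 11 is false
  device is managed: no → false
  session risk score ≥ 59: 60 ≥ 59 is true
Combine:
[1.2] NOT false = true
[1] false AND true = false
[2.3] NOT true = false
[2] false AND false AND false = false
[3] false AND true AND false = false
[4] true AND false = false
[5.1] NOT true = false
[5.3] NOT false = true
[5] false AND false AND true = false
[6.1] NOT true = false
[6] false AND true = false
[7.1] NOT false = true
[7.2] NOT false = true
[7] true AND true AND false = false
[8.1] NOT false = true
[8.2] NOT true = false
[8] true AND false = false
[root] false OR false OR false OR false OR false OR false OR false OR false = false
Overall: false → denied

Denied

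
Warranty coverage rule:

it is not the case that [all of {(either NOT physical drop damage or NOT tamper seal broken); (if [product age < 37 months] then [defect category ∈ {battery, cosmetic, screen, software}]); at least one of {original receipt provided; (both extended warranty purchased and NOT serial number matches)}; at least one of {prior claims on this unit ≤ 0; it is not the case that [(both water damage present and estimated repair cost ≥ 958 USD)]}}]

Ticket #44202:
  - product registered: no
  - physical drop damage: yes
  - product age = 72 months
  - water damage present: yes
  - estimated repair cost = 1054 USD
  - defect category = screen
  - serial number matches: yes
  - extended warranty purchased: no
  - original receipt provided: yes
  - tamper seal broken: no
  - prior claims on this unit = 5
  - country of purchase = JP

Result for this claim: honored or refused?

Atomic conditions:
  NOT physical drop damage: yes → false
  NOT tamper seal broken: no → true
  product age < 37 months: 72 < 37 is false
  defect category ∈ {battery, cosmetic, screen, software}: screen is in the set → true
  original receipt provided: yes → true
  extended warranty purchased: no → false
  NOT serial number matches: yes → false
  prior claims on this unit ≤ 0: 5 ≤ 0 is false
  water damage present: yes → true
  estimated repair cost ≥ 958 USD: 1054 ≥ 958 is true
Combine:
[1.1] false OR true = true
[1.2] false → true (antecedent false ⇒ implication holds) = true
[1.3.2] false AND false = false
[1.3] true OR false = true
[1.4.2.1] true AND true = true
[1.4.2] NOT true = false
[1.4] false OR false = false
[1] true AND true AND true AND false = false
[root] NOT false = true
Overall: true → honored

Honored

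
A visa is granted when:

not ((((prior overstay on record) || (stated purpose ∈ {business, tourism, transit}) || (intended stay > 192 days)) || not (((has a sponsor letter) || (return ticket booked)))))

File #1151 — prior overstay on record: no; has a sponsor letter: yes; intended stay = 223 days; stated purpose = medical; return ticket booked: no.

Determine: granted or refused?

Refused

Atomic conditions:
  prior overstay on record: no → false
  stated purpose ∈ {business, tourism, transit}: medical is not in the set → false
  intended stay > 192 days: 223 > 192 is true
  has a sponsor letter: yes → true
  return ticket booked: no → false
Combine:
[1.1] false OR false OR true = true
[1.2.1] true OR false = true
[1.2] NOT true = false
[1] true OR false = true
[root] NOT true = false
Overall: false → refused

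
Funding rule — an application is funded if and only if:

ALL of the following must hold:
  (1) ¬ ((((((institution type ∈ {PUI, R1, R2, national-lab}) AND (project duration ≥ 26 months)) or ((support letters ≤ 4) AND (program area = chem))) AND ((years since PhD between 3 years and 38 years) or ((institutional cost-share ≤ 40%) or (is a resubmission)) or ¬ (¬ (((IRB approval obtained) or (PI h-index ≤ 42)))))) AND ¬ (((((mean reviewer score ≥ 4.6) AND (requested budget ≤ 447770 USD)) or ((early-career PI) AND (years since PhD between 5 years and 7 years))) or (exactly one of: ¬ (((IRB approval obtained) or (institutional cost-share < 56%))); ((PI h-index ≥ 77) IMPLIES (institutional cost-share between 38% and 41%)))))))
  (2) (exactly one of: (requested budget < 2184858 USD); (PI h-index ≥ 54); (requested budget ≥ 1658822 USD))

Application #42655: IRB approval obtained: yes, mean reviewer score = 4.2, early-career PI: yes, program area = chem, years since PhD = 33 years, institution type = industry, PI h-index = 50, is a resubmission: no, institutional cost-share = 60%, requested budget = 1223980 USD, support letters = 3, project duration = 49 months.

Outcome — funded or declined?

Atomic conditions:
  institution type ∈ {PUI, R1, R2, national-lab}: industry is not in the set → false
  project duration ≥ 26 months: 49 ≥ 26 is true
  support letters ≤ 4: 3 ≤ 4 is true
  program area = chem: chem == chem is true
  years since PhD between 3 years and 38 years: 33 in [3, 38] is true
  institutional cost-share ≤ 40%: 60 ≤ 40 is false
  is a resubmission: no → false
  IRB approval obtained: yes → true
  PI h-index ≤ 42: 50 ≤ 42 is false
  mean reviewer score ≥ 4.6: 4.2 ≥ 4.6 is false
  requested budget ≤ 447770 USD: 1223980 ≤ 447770 is false
  early-career PI: yes → true
  years since PhD between 5 years and 7 years: 33 in [5, 7] is false
  institutional cost-share < 56%: 60 < 56 is false
  PI h-index ≥ 77: 50 ≥ 77 is false
  institutional cost-share between 38% and 41%: 60 in [38, 41] is false
  requested budget < 2184858 USD: 1223980 < 2184858 is true
  PI h-index ≥ 54: 50 ≥ 54 is false
  requested budget ≥ 1658822 USD: 1223980 ≥ 1658822 is false
Combine:
[1.1.1.1.1] false AND true = false
[1.1.1.1.2] true AND true = true
[1.1.1.1] false OR true = true
[1.1.1.2.2] false OR false = false
[1.1.1.2.3.1.1] true OR false = true
[1.1.1.2.3.1] NOT true = false
[1.1.1.2.3] NOT false = true
[1.1.1.2] true OR false OR true = true
[1.1.1] true AND true = true
[1.1.2.1.1.1] false AND false = false
[1.1.2.1.1.2] true AND false = false
[1.1.2.1.1] false OR false = false
[1.1.2.1.2.1.1] true OR false = true
[1.1.2.1.2.1] NOT true = false
[1.1.2.1.2.2] false → false (antecedent false ⇒ implication holds) = true
[1.1.2.1.2] exactly-one(false, true) = true
[1.1.2.1] false OR true = true
[1.1.2] NOT true = false
[1.1] true AND false = false
[1] NOT false = true
[2] exactly-one(true, false, false) = true
[root] true AND true = true
Overall: true → funded

Funded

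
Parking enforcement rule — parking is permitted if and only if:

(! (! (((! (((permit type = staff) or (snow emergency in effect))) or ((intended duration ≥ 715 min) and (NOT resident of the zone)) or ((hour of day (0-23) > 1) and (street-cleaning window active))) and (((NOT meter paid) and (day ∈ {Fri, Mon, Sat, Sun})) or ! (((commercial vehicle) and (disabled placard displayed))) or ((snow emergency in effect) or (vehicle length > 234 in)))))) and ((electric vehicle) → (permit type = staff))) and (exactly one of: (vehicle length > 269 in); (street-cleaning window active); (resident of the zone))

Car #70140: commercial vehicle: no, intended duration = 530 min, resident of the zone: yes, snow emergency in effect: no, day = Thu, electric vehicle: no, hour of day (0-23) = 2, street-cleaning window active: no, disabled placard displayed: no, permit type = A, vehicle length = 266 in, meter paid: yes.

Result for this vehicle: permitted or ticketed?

Permitted

Atomic conditions:
  permit type = staff: A == staff is false
  snow emergency in effect: no → false
  intended duration ≥ 715 min: 530 ≥ 715 is false
  NOT resident of the zone: yes → false
  hour of day (0-23) > 1: 2 > 1 is true
  street-cleaning window active: no → false
  NOT meter paid: yes → false
  day ∈ {Fri, Mon, Sat, Sun}: Thu is not in the set → false
  commercial vehicle: no → false
  disabled placard displayed: no → false
  vehicle length > 234 in: 266 > 234 is true
  electric vehicle: no → false
  vehicle length > 269 in: 266 > 269 is false
  resident of the zone: yes → true
Combine:
[1.1.1.1.1.1.1] false OR false = false
[1.1.1.1.1.1] NOT false = true
[1.1.1.1.1.2] false AND false = false
[1.1.1.1.1.3] true AND false = false
[1.1.1.1.1] true OR false OR false = true
[1.1.1.1.2.1] false AND false = false
[1.1.1.1.2.2.1] false AND false = false
[1.1.1.1.2.2] NOT false = true
[1.1.1.1.2.3] false OR true = true
[1.1.1.1.2] false OR true OR true = true
[1.1.1.1] true AND true = true
[1.1.1] NOT true = false
[1.1] NOT false = true
[1.2] false → false (antecedent false ⇒ implication holds) = true
[1] true AND true = true
[2] exactly-one(false, false, true) = true
[root] true AND true = true
Overall: true → permitted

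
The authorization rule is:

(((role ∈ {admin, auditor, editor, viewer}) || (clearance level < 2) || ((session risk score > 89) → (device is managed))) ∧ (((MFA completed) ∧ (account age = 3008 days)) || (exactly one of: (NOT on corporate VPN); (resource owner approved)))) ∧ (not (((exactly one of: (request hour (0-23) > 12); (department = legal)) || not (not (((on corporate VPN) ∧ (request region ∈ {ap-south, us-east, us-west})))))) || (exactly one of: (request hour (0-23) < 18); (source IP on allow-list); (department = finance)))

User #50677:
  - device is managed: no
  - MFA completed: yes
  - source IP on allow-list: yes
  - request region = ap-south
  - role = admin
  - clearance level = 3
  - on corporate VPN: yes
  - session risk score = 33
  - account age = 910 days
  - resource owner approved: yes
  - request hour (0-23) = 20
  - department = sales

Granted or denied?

Granted

Atomic conditions:
  role ∈ {admin, auditor, editor, viewer}: admin is in the set → true
  clearance level < 2: 3 < 2 is false
  session risk score > 89: 33 > 89 is false
  device is managed: no → false
  MFA completed: yes → true
  account age = 3008 days: 910 == 3008 is false
  NOT on corporate VPN: yes → false
  resource owner approved: yes → true
  request hour (0-23) > 12: 20 > 12 is true
  department = legal: sales == legal is false
  on corporate VPN: yes → true
  request region ∈ {ap-south, us-east, us-west}: ap-south is in the set → true
  request hour (0-23) < 18: 20 < 18 is false
  source IP on allow-list: yes → true
  department = finance: sales == finance is false
Combine:
[1.1.3] false → false (antecedent false ⇒ implication holds) = true
[1.1] true OR false OR true = true
[1.2.1] true AND false = false
[1.2.2] exactly-one(false, true) = true
[1.2] false OR true = true
[1] true AND true = true
[2.1.1.1] exactly-one(true, false) = true
[2.1.1.2.1.1] true AND true = true
[2.1.1.2.1] NOT true = false
[2.1.1.2] NOT false = true
[2.1.1] true OR true = true
[2.1] NOT true = false
[2.2] exactly-one(false, true, false) = true
[2] false OR true = true
[root] true AND true = true
Overall: true → granted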